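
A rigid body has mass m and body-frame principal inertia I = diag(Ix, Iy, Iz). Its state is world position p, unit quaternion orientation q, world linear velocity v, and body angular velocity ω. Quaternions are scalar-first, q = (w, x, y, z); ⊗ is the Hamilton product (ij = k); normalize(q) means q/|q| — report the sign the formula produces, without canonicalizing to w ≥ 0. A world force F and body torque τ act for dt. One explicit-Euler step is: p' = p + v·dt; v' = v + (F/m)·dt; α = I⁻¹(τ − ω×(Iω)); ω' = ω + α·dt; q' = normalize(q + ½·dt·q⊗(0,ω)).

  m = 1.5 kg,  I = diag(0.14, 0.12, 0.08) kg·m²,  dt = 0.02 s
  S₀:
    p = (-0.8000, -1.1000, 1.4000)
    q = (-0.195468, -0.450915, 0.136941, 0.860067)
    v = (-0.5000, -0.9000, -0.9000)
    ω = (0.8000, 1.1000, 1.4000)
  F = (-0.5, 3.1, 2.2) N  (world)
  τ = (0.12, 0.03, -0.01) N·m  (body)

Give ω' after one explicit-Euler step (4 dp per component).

gyro term ω×Iω = (-0.0616, 0.0672, -0.0176)
angular accel α = (1.2971, -0.3100, 0.0950)
ω' = ω + α·dt = (0.8259, 1.0938, 1.4019)

ω' = (0.8259, 1.0938, 1.4019)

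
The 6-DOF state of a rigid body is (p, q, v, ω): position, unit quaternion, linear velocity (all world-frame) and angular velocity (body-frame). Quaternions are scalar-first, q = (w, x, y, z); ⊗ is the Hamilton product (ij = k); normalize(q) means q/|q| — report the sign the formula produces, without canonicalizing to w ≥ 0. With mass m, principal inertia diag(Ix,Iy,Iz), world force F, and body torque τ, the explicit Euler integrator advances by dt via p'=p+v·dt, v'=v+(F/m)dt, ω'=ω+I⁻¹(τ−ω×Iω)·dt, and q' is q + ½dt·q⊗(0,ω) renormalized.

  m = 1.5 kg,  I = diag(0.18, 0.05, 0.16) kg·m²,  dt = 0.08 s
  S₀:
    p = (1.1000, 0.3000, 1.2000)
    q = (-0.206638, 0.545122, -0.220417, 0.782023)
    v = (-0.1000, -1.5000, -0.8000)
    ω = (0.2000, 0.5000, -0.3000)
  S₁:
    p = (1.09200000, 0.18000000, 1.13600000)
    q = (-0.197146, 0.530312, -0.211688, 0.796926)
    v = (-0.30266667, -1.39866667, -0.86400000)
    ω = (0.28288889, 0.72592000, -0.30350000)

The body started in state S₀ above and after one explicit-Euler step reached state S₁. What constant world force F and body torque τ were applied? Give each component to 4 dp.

Δω = ω₁−ω₀ = (0.08288889, 0.22592000, -0.00350000)
ω₀×(Iω₀) = (-0.0165, -0.0012, -0.0130)
applied torque τ = (0.1700, 0.1400, -0.0200)
velocity change Δv = (-0.20266667, 0.10133333, -0.06400000)
m·(v₁−v₀)/dt = (-3.8000, 1.9000, -1.2000)

F = (-3.8000, 1.9000, -1.2000)
τ = (0.1700, 0.1400, -0.0200)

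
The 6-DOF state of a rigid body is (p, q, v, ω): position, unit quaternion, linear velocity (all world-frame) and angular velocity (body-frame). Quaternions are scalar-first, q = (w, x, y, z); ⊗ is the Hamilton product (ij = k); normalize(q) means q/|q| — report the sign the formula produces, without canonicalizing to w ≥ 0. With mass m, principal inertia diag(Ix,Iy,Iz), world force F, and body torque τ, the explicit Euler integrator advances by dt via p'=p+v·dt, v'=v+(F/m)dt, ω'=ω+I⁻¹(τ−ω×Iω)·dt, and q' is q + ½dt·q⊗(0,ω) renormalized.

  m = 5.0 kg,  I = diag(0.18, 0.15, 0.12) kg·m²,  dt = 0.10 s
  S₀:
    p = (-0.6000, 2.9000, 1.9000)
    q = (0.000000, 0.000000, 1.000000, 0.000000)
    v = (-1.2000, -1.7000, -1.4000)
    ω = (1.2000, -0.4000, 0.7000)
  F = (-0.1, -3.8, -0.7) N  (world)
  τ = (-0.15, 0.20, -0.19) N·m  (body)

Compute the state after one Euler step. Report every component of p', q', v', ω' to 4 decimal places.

p' = (-0.7200, 2.7300, 1.7600)
q' = (0.0199, 0.0349, 0.9974, -0.0598)
v' = (-1.2020, -1.7760, -1.4140)
ω' = (1.1120, -0.3003, 0.5297)

linear accel F/m = (-0.0200, -0.7600, -0.1400)
p + v·dt = (-0.7200, 2.7300, 1.7600)
new velocity v' = (-1.2020, -1.7760, -1.4140)
ω×(Iω) gyroscopic = (0.0084, 0.0504, 0.0144)
angular accel α = (-0.8800, 0.9973, -1.7033)
ω + α·dt = (1.1120, -0.3003, 0.5297)
Hamilton product q⊗(0,ω) = (0.4000000, 0.7000000, 0.0000000, -1.2000000)
updated quaternion q' = (0.0199, 0.0349, 0.9974, -0.0598)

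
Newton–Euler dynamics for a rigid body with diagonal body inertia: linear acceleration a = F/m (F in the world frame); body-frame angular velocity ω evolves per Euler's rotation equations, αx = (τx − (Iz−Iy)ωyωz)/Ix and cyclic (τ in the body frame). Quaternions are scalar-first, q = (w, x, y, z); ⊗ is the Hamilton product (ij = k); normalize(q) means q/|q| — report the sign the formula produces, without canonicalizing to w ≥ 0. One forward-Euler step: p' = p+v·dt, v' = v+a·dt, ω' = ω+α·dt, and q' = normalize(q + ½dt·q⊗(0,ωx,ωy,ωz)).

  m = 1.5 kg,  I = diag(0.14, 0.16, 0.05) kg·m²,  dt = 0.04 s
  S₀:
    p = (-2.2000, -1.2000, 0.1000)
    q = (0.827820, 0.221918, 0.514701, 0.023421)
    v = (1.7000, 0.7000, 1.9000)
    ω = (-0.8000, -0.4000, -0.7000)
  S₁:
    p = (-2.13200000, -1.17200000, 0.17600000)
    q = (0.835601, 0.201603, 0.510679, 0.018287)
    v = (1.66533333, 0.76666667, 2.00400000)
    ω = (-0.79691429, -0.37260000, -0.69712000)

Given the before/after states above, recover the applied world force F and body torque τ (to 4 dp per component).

Δω = ω₁−ω₀ = (0.00308571, 0.02740000, 0.00288000)
precession coupling = (-0.0308, 0.0504, 0.0064)
applied torque τ = (-0.0200, 0.1600, 0.0100)
velocity change Δv = (-0.03466667, 0.06666667, 0.10400000)
m·(v₁−v₀)/dt = (-1.3000, 2.5000, 3.9000)

F = (-1.3000, 2.5000, 3.9000)
τ = (-0.0200, 0.1600, 0.0100)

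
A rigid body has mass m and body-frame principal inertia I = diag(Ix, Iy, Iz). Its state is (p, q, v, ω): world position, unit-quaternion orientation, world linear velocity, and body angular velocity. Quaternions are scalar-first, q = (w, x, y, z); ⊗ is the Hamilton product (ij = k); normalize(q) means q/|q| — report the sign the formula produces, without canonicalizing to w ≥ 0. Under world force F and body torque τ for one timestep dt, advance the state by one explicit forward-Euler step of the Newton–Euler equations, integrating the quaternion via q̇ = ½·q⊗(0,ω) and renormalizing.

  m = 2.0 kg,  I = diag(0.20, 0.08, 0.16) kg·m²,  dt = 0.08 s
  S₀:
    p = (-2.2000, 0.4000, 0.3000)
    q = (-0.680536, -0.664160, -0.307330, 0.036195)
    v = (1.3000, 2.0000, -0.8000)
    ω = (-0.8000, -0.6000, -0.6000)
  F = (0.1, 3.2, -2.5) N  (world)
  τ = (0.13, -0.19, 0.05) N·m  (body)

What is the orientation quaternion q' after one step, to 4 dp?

q' = (-0.7075, -0.6334, -0.3078, 0.0586)

Hamilton product q⊗(0,ω) = (-0.6940090, 0.7505438, -0.0191304, 0.5609536)
q + ½dt·q⊗(0,ω), renormalized = (-0.7075, -0.6334, -0.3078, 0.0586)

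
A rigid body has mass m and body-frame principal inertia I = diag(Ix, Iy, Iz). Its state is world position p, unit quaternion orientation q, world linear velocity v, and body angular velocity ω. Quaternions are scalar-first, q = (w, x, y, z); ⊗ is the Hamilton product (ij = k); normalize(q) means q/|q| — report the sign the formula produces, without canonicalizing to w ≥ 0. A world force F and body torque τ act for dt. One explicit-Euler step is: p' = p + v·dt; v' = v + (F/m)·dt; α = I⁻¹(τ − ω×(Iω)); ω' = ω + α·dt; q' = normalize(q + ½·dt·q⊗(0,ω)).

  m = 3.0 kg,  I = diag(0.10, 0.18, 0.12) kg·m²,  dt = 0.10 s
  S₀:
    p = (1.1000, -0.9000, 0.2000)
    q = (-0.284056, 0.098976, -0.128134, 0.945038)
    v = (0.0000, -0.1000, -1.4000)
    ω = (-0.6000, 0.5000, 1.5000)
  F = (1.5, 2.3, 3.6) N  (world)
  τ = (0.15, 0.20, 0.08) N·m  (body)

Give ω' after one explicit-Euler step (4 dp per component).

gyro term ω×Iω = (-0.0450, 0.0180, -0.0240)
angular accel α = (1.9500, 1.0111, 0.8667)
ω + α·dt = (-0.4050, 0.6011, 1.5867)

ω' = (-0.4050, 0.6011, 1.5867)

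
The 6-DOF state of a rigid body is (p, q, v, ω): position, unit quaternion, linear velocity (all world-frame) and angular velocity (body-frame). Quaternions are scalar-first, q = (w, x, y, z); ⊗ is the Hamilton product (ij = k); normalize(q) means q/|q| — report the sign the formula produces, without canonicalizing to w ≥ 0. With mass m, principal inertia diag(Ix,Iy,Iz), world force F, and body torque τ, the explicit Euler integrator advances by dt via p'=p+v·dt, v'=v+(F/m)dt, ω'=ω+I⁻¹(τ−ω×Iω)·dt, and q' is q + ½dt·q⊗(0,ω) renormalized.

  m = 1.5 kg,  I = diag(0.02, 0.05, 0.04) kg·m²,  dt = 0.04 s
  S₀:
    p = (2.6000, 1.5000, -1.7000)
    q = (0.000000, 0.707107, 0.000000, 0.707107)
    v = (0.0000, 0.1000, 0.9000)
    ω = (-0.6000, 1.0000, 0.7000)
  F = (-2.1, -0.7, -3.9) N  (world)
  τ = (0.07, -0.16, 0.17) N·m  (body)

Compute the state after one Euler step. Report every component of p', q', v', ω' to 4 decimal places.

precession coupling ω×(Iω) = (-0.0070, 0.0084, -0.0180)
α = I⁻¹(τ − ω×Iω) = (3.8500, -3.3680, 4.7000)
new body rate ω' = (-0.4460, 0.8653, 0.8880)
Hamilton product q⊗(0,ω) = (-0.0707107, -0.7071070, -0.9192391, 0.7071070)
q + ½dt·q⊗(0,ω), renormalized = (-0.0014, 0.6927, -0.0184, 0.7210)
a = F/m = (-1.4000, -0.4667, -2.6000)
p + v·dt = (2.6000, 1.5040, -1.6640)
v' = v + a·dt = (-0.0560, 0.0813, 0.7960)

p' = (2.6000, 1.5040, -1.6640)
q' = (-0.0014, 0.6927, -0.0184, 0.7210)
v' = (-0.0560, 0.0813, 0.7960)
ω' = (-0.4460, 0.8653, 0.8880)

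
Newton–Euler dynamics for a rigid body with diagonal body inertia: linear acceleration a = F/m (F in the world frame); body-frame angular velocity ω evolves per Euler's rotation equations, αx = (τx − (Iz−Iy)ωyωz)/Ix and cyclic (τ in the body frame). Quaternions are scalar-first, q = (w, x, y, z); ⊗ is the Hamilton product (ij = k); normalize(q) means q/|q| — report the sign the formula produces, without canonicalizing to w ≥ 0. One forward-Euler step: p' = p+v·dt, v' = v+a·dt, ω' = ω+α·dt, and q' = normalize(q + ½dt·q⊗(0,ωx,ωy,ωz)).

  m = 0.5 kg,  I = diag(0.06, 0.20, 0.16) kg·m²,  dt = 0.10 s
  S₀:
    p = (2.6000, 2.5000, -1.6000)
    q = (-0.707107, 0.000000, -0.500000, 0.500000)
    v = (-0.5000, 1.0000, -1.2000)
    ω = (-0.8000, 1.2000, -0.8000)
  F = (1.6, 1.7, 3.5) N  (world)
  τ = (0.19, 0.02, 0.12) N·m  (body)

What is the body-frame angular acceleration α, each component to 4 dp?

α = (2.5267, 0.4200, 1.5900)

ω×(Iω) gyroscopic = (0.0384, -0.0640, -0.1344)
angular accel α = (2.5267, 0.4200, 1.5900)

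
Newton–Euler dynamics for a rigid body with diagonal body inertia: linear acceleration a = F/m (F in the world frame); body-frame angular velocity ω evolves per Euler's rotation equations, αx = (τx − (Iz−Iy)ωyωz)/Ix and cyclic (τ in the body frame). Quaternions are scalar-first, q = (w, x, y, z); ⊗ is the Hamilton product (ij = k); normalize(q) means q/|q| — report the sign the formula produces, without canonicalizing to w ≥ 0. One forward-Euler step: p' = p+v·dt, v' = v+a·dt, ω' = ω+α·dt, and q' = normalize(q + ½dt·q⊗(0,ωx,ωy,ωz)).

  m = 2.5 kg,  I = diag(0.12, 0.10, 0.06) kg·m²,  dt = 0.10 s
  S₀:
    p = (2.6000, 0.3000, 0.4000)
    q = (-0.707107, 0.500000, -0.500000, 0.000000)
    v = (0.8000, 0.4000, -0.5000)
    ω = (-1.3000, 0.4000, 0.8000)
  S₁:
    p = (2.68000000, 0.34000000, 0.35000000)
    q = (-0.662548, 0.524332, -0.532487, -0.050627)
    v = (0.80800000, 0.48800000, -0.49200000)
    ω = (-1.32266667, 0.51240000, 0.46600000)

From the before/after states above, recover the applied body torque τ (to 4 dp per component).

ω₁ − ω₀ = (-0.02266667, 0.11240000, -0.33400000)
gyro term ω₀×Iω₀ = (-0.0128, -0.0624, 0.0104)
I·α + gyro = (-0.0400, 0.0500, -0.1900)

τ = (-0.0400, 0.0500, -0.1900)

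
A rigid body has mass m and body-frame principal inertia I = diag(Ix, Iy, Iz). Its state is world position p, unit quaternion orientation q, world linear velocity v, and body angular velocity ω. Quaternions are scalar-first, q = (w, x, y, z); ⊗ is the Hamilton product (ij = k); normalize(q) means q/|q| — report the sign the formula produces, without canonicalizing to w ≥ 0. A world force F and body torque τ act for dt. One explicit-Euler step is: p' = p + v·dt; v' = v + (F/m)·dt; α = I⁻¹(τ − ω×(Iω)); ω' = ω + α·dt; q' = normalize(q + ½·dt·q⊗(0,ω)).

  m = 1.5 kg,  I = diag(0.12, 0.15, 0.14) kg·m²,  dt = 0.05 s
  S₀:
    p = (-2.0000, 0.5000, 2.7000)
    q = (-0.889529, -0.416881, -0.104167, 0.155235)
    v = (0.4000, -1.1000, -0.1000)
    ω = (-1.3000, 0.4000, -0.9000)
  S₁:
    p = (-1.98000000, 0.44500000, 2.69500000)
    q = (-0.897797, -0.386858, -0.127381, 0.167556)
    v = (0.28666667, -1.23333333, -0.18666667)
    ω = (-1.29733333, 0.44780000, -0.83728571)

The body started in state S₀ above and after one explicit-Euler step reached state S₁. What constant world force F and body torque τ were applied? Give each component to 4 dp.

rate change Δω = (0.00266667, 0.04780000, 0.06271429)
ω₀×(Iω₀) = (0.0036, -0.0234, -0.0156)
applied torque τ = (0.0100, 0.1200, 0.1600)
velocity change Δv = (-0.11333333, -0.13333333, -0.08666667)
F = m·Δv/dt = (-3.4000, -4.0000, -2.6000)

F = (-3.4000, -4.0000, -2.6000)
τ = (0.0100, 0.1200, 0.1600)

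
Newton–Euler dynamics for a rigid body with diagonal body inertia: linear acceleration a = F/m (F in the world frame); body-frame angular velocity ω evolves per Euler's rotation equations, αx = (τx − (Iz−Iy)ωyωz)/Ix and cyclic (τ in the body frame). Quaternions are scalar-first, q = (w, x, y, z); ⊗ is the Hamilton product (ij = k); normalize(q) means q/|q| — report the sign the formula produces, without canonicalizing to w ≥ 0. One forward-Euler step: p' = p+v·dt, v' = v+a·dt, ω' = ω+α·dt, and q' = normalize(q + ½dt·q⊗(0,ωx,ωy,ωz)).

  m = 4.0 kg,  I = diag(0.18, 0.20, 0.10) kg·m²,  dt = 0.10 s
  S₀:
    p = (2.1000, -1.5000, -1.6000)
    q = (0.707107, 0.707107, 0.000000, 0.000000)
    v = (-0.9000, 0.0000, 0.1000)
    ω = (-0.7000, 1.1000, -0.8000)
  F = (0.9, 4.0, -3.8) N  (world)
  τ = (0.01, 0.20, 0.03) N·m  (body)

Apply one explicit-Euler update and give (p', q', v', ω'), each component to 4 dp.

p' = (2.0100, -1.5000, -1.5900)
q' = (0.7297, 0.6804, 0.0670, 0.0106)
v' = (-0.8775, 0.1000, 0.0050)
ω' = (-0.7433, 1.1776, -0.7546)

new position p' = (2.0100, -1.5000, -1.5900)
v' = v + a·dt = (-0.8775, 0.1000, 0.0050)
ω×(Iω) gyroscopic = (0.0880, 0.0448, -0.0154)
(τ − ω×Iω)/I = (-0.4333, 0.7760, 0.4540)
new body rate ω' = (-0.7433, 1.1776, -0.7546)
2q̇ = q⊗(0,ω) = (0.4949749, -0.4949749, 1.3435033, 0.2121321)
q + ½dt·q⊗(0,ω), renormalized = (0.7297, 0.6804, 0.0670, 0.0106)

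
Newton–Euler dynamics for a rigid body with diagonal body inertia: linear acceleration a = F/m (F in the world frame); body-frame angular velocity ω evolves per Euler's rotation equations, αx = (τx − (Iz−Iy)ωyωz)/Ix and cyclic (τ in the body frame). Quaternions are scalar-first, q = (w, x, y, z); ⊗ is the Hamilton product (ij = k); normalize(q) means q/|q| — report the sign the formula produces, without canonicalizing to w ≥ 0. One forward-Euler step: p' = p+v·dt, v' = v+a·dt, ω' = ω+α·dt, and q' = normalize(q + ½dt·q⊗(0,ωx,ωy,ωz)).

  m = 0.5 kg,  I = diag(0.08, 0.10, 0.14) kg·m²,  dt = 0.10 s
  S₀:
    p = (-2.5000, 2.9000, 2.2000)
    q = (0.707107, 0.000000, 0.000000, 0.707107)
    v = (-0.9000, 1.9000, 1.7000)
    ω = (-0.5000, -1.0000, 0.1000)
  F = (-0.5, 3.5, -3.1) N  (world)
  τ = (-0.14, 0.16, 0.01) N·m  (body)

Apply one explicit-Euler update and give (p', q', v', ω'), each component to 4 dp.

p' = (-2.5900, 3.0900, 2.3700)
q' = (0.7025, 0.0176, -0.0529, 0.7095)
v' = (-1.0000, 2.6000, 1.0800)
ω' = (-0.6700, -0.8430, 0.1000)

p' = p + v·dt = (-2.5900, 3.0900, 2.3700)
v + (F/m)dt = (-1.0000, 2.6000, 1.0800)
α = I⁻¹(τ − ω×Iω) = (-1.7000, 1.5700, 0.0000)
new body rate ω' = (-0.6700, -0.8430, 0.1000)
2q̇ = q⊗(0,ω) = (-0.0707107, 0.3535535, -1.0606605, 0.0707107)
updated quaternion q' = (0.7025, 0.0176, -0.0529, 0.7095)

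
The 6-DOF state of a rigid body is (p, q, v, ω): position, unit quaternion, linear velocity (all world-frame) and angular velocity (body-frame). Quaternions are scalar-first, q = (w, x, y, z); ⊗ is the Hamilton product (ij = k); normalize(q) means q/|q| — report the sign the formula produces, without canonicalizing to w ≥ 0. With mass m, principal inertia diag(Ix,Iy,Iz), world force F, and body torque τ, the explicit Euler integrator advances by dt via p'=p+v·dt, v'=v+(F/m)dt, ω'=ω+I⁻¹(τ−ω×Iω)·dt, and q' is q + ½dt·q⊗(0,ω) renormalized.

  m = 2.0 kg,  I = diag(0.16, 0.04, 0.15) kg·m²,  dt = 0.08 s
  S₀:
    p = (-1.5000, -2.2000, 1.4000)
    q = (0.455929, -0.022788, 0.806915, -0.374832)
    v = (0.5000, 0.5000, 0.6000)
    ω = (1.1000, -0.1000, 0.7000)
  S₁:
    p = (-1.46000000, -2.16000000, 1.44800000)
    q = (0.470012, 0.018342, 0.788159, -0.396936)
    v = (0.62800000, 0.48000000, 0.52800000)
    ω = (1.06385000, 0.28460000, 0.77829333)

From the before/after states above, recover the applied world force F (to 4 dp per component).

F = (3.2000, -0.5000, -1.8000)

v₁ − v₀ = (0.12800000, -0.02000000, -0.07200000)
F = m·Δv/dt = (3.2000, -0.5000, -1.8000)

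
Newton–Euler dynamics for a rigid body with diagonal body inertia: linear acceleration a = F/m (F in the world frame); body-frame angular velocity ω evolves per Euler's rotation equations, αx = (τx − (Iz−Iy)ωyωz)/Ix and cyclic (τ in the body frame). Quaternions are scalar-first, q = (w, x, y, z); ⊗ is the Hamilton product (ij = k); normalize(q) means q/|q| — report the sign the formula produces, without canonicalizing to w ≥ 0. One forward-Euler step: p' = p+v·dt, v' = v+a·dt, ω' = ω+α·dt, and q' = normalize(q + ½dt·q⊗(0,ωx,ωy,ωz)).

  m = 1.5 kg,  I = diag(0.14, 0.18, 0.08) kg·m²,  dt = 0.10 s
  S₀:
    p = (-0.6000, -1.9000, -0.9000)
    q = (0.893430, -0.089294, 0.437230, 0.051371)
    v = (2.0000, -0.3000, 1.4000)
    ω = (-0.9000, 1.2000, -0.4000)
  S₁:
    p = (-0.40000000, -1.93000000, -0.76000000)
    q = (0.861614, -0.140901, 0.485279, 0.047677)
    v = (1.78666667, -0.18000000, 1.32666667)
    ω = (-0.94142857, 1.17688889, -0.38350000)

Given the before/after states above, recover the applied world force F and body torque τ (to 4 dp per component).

F = (-3.2000, 1.8000, -1.1000)
τ = (-0.0100, -0.0200, -0.0300)

Δω = ω₁−ω₀ = (-0.04142857, -0.02311111, 0.01650000)
I·α + gyro = (-0.0100, -0.0200, -0.0300)
v₁ − v₀ = (-0.21333333, 0.12000000, -0.07333333)
m·(v₁−v₀)/dt = (-3.2000, 1.8000, -1.1000)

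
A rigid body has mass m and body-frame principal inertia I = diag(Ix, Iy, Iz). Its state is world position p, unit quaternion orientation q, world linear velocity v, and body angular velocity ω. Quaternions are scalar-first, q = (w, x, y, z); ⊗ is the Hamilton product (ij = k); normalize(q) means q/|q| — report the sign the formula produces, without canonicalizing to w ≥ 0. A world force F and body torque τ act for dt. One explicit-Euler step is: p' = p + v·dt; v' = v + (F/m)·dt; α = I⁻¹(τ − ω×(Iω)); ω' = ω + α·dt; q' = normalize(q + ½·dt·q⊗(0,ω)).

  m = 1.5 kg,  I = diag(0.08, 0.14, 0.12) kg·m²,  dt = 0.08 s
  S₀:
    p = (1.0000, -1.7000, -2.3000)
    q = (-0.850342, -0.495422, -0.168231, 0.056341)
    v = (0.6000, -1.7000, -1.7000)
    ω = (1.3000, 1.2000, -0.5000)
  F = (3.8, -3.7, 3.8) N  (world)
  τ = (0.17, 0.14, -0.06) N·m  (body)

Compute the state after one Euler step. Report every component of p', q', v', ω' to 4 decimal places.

p' = (1.0480, -1.8360, -2.4360)
q' = (-0.8132, -0.5375, -0.2154, 0.0582)
v' = (0.8027, -1.8973, -1.4973)
ω' = (1.4580, 1.2651, -0.6024)

angular accel α = (1.9750, 0.8143, -1.2800)
ω + α·dt = (1.4580, 1.2651, -0.6024)
2q̇ = q⊗(0,ω) = (0.8740963, -1.0889383, -1.1948781, 0.0493649)
q + ½dt·q⊗(0,ω), renormalized = (-0.8132, -0.5375, -0.2154, 0.0582)
a = F/m = (2.5333, -2.4667, 2.5333)
new position p' = (1.0480, -1.8360, -2.4360)
new velocity v' = (0.8027, -1.8973, -1.4973)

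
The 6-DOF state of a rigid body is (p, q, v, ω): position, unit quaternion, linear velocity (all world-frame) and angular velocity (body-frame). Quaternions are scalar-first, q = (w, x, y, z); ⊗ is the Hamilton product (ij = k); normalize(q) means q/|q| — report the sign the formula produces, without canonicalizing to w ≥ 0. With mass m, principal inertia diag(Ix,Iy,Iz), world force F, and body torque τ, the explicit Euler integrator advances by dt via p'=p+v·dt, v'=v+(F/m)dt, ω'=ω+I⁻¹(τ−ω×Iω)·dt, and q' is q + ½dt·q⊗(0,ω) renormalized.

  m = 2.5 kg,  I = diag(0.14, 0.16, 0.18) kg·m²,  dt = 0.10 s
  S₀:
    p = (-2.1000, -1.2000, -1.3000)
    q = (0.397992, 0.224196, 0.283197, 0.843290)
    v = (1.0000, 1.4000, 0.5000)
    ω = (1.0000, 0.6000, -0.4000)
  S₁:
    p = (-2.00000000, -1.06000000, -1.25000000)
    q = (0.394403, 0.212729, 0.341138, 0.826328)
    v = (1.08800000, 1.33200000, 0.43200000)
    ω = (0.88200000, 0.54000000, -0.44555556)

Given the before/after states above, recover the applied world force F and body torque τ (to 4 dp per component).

velocity change Δv = (0.08800000, -0.06800000, -0.06800000)
F = m·Δv/dt = (2.2000, -1.7000, -1.7000)
ω₁ − ω₀ = (-0.11800000, -0.06000000, -0.04555556)
gyro term ω₀×Iω₀ = (-0.0048, 0.0160, 0.0120)
τ = I·(Δω/dt) + ω₀×(Iω₀) = (-0.1700, -0.0800, -0.0700)

F = (2.2000, -1.7000, -1.7000)
τ = (-0.1700, -0.0800, -0.0700)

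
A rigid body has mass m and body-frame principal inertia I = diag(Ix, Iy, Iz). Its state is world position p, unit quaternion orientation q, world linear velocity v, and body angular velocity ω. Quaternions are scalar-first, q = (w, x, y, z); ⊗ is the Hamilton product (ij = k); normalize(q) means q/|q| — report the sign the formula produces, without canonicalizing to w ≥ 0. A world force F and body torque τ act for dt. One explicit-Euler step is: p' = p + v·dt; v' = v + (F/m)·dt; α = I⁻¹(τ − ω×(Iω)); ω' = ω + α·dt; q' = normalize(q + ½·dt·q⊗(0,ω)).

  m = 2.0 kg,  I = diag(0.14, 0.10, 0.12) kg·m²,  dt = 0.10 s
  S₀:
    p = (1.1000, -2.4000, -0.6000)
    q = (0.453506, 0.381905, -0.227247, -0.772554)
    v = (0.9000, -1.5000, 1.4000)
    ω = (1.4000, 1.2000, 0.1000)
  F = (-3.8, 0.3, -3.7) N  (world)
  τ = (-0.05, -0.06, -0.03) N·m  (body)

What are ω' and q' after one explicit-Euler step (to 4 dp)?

ω' = (1.3626, 1.1372, 0.1310)
q' = (0.4424, 0.4569, -0.2549, -0.7284)

gyro term ω×Iω = (0.0024, 0.0028, -0.0672)
angular accel α = (-0.3743, -0.6280, 0.3100)
ω' = ω + α·dt = (1.3626, 1.1372, 0.1310)
q⊗(0,ω) = (-0.1847152, 1.5392485, -0.5755589, 0.8217824)
q' = normalize(q + ½dt·q⊗(0,ω)) = (0.4424, 0.4569, -0.2549, -0.7284)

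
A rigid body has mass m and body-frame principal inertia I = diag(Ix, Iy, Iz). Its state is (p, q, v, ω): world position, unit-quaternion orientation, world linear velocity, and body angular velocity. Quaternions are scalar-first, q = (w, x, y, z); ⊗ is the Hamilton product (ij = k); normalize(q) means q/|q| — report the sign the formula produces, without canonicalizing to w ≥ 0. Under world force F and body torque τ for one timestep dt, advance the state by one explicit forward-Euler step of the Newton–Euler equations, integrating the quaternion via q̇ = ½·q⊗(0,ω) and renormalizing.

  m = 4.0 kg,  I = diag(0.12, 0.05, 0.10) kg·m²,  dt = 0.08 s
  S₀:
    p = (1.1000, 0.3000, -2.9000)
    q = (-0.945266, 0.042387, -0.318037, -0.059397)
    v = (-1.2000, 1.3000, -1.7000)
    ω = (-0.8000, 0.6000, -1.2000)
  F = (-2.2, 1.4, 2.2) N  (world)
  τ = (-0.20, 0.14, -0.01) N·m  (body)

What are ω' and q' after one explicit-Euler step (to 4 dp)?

precession coupling ω×(Iω) = (-0.0360, 0.0192, 0.0336)
α = I⁻¹(τ − ω×Iω) = (-1.3667, 2.4160, -0.4360)
ω' = ω + α·dt = (-0.9093, 0.7933, -1.2349)
q⊗(0,ω) = (0.1534554, 1.1734954, -0.4687776, 0.9053218)
q' = normalize(q + ½dt·q⊗(0,ω)) = (-0.9373, 0.0892, -0.3361, -0.0231)

ω' = (-0.9093, 0.7933, -1.2349)
q' = (-0.9373, 0.0892, -0.3361, -0.0231)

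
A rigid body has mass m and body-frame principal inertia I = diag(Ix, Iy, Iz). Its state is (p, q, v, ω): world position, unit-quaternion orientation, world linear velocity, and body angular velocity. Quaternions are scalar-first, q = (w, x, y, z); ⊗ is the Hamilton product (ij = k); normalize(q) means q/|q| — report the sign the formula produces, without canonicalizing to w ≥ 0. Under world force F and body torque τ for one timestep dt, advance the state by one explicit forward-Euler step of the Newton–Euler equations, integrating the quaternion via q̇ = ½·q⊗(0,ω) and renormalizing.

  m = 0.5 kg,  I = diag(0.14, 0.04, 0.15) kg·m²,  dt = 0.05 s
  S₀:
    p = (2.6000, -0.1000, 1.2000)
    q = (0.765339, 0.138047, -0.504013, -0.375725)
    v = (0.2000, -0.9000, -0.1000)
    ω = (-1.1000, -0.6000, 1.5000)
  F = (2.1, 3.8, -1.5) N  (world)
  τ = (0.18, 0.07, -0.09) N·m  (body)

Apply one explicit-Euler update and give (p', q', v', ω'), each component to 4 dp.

angular accel α = (1.9929, 1.3375, -0.1600)
ω' = ω + α·dt = (-1.0004, -0.5331, 1.4920)
q⊗(0,ω) = (0.4130314, -1.8233274, -0.2529764, 0.5107660)
q + ½dt·q⊗(0,ω), renormalized = (0.7747, 0.0924, -0.5097, -0.3625)
a = F/m = (4.2000, 7.6000, -3.0000)
new position p' = (2.6100, -0.1450, 1.1950)
v + (F/m)dt = (0.4100, -0.5200, -0.2500)

p' = (2.6100, -0.1450, 1.1950)
q' = (0.7747, 0.0924, -0.5097, -0.3625)
v' = (0.4100, -0.5200, -0.2500)
ω' = (-1.0004, -0.5331, 1.4920)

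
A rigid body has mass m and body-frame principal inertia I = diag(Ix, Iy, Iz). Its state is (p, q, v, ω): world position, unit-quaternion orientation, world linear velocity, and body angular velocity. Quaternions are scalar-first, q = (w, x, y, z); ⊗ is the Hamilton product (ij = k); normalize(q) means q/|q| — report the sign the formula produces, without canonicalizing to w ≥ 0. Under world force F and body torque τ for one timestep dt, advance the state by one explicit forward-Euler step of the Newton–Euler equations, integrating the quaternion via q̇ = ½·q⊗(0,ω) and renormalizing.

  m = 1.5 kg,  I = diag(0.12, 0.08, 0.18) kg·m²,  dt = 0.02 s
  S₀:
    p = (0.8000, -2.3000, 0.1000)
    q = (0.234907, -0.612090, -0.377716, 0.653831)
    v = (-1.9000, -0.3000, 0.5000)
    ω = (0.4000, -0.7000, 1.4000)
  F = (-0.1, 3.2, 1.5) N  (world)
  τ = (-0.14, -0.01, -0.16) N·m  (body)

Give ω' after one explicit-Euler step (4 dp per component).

ω×(Iω) gyroscopic = (-0.0980, -0.0336, 0.0112)
angular accel α = (-0.3500, 0.2950, -0.9511)
ω + α·dt = (0.3930, -0.6941, 1.3810)

ω' = (0.3930, -0.6941, 1.3810)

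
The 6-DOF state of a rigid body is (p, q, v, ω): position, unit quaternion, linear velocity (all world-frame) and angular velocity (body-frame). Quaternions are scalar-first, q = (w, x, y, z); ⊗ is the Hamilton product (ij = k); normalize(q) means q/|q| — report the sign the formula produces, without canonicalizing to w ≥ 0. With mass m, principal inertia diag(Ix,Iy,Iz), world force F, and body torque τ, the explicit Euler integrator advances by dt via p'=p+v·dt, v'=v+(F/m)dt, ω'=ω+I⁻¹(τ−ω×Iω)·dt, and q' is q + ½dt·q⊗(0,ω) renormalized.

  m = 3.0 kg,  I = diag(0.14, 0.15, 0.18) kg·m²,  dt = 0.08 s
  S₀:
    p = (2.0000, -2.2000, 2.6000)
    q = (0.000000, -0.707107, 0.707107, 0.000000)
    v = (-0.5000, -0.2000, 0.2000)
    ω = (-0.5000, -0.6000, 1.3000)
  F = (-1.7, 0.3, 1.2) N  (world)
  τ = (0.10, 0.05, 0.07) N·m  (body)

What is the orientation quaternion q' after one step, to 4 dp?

Hamilton product q⊗(0,ω) = (0.0707107, 0.9192391, 0.9192391, 0.7778177)
q' = normalize(q + ½dt·q⊗(0,ω)) = (0.0028, -0.6691, 0.7425, 0.0311)

q' = (0.0028, -0.6691, 0.7425, 0.0311)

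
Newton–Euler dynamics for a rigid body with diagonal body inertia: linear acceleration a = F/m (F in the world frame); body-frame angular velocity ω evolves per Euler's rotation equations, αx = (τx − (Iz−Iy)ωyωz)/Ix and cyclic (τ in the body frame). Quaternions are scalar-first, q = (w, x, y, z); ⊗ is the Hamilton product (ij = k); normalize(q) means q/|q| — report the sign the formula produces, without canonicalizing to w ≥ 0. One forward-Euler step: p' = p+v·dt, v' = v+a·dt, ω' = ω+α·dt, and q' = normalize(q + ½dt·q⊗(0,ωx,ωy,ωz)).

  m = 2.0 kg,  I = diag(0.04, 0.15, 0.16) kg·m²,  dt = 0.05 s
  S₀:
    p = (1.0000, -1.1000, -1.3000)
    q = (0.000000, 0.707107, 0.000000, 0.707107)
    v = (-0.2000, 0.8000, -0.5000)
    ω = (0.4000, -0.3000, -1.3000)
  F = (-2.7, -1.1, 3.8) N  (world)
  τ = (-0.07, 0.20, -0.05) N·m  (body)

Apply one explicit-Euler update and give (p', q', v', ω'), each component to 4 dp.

p' = (0.9900, -1.0600, -1.3250)
q' = (0.0159, 0.7120, 0.0300, 0.7014)
v' = (-0.2675, 0.7725, -0.4050)
ω' = (0.3076, -0.2541, -1.3115)

gyro term ω×Iω = (0.0039, 0.0624, -0.0132)
angular accel α = (-1.8475, 0.9173, -0.2300)
ω + α·dt = (0.3076, -0.2541, -1.3115)
2q̇ = q⊗(0,ω) = (0.6363963, 0.2121321, 1.2020819, -0.2121321)
q' = normalize(q + ½dt·q⊗(0,ω)) = (0.0159, 0.7120, 0.0300, 0.7014)
a = F/m = (-1.3500, -0.5500, 1.9000)
p + v·dt = (0.9900, -1.0600, -1.3250)
v + (F/m)dt = (-0.2675, 0.7725, -0.4050)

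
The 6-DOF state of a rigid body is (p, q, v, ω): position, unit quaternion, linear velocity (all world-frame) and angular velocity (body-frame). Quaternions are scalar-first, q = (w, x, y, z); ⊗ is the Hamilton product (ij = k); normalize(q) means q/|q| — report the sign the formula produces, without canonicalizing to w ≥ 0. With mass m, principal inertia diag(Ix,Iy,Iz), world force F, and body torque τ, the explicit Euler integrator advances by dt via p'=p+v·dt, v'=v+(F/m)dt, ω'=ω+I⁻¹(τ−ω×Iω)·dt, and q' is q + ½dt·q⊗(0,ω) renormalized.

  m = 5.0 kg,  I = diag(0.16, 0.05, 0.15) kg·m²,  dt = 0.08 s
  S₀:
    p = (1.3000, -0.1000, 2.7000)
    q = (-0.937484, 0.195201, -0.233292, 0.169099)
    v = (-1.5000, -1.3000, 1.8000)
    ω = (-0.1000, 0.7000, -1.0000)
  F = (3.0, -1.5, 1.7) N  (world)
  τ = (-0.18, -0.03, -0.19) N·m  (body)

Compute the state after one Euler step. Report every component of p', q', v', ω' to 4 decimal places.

new position p' = (1.1800, -0.2040, 2.8440)
v + (F/m)dt = (-1.4520, -1.3240, 1.8272)
gyro term ω×Iω = (-0.0700, 0.0010, 0.0077)
angular accel α = (-0.6875, -0.6200, -1.3180)
ω' = ω + α·dt = (-0.1550, 0.6504, -1.1054)
Hamilton product q⊗(0,ω) = (0.3519235, 0.2086711, -0.4779477, 1.0507955)
q + ½dt·q⊗(0,ω), renormalized = (-0.9223, 0.2033, -0.2521, 0.2109)

p' = (1.1800, -0.2040, 2.8440)
q' = (-0.9223, 0.2033, -0.2521, 0.2109)
v' = (-1.4520, -1.3240, 1.8272)
ω' = (-0.1550, 0.6504, -1.1054)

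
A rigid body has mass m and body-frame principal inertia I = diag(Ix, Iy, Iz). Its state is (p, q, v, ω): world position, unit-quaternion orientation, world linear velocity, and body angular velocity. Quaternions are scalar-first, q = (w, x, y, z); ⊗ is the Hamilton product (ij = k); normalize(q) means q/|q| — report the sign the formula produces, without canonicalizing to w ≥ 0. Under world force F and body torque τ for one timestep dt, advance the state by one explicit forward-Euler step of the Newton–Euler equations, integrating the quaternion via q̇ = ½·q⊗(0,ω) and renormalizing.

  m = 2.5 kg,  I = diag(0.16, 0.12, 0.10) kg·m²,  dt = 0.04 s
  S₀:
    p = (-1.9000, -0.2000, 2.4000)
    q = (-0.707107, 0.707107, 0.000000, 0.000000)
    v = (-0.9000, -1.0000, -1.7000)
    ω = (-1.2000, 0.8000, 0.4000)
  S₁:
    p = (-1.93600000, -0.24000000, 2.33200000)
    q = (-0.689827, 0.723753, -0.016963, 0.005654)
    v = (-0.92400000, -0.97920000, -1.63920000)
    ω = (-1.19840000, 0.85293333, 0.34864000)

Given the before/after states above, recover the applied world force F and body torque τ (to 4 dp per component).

F = (-1.5000, 1.3000, 3.8000)
τ = (0.0000, 0.1300, -0.0900)

Δv = v₁−v₀ = (-0.02400000, 0.02080000, 0.06080000)
applied force F = (-1.5000, 1.3000, 3.8000)
rate change Δω = (0.00160000, 0.05293333, -0.05136000)
applied torque τ = (0.0000, 0.1300, -0.0900)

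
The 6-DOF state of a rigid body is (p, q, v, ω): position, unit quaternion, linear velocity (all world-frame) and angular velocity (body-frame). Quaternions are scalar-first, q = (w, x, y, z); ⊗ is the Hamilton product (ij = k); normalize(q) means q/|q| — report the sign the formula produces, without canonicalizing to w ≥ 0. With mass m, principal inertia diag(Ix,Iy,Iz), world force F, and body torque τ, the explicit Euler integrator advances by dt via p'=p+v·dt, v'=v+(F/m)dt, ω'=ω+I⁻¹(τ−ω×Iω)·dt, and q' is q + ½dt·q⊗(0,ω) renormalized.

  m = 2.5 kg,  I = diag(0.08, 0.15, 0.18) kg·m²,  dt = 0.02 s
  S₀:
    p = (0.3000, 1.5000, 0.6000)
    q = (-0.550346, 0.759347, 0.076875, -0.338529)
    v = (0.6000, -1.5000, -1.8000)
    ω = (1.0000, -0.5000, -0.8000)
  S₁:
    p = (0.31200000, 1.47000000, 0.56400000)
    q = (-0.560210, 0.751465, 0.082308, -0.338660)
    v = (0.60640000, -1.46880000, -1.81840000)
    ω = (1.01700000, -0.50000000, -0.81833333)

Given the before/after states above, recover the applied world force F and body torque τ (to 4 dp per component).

velocity change Δv = (0.00640000, 0.03120000, -0.01840000)
m·(v₁−v₀)/dt = (0.8000, 3.9000, -2.3000)
Δω = ω₁−ω₀ = (0.01700000, 0.00000000, -0.01833333)
gyro term ω₀×Iω₀ = (0.0120, 0.0800, -0.0350)
I·α + gyro = (0.0800, 0.0800, -0.2000)

F = (0.8000, 3.9000, -2.3000)
τ = (0.0800, 0.0800, -0.2000)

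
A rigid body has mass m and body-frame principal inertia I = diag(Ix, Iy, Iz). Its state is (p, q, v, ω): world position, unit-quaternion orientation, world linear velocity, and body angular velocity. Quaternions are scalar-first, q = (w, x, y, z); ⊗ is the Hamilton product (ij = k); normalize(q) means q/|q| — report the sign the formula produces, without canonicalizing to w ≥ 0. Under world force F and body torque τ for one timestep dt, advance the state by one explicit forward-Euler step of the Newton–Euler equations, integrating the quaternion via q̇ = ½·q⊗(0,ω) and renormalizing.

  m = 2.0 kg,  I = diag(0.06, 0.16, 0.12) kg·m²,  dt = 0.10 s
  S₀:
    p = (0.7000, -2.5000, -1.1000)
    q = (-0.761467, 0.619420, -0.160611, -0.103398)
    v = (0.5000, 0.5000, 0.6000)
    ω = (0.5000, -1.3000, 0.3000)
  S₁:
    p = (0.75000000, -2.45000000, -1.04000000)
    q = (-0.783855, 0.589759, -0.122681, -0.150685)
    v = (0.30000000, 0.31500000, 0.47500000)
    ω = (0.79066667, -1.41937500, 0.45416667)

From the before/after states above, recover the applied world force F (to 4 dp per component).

F = (-4.0000, -3.7000, -2.5000)

Δv = v₁−v₀ = (-0.20000000, -0.18500000, -0.12500000)
F = m·Δv/dt = (-4.0000, -3.7000, -2.5000)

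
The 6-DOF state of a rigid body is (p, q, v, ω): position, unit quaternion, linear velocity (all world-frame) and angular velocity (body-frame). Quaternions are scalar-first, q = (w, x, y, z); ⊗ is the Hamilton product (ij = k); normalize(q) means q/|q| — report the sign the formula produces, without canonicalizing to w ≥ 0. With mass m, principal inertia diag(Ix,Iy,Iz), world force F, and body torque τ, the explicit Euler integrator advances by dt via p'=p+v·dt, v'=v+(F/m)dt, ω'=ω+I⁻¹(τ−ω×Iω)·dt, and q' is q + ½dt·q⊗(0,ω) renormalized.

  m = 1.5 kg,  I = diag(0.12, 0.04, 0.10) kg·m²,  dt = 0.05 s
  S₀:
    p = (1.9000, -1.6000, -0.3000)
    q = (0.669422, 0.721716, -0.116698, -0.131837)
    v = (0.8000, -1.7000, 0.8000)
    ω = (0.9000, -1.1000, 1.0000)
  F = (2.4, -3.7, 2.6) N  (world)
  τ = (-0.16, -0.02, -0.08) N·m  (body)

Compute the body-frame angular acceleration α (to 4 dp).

gyro term ω×Iω = (-0.0660, 0.0180, 0.0792)
angular accel α = (-0.7833, -0.9500, -1.5920)

α = (-0.7833, -0.9500, -1.5920)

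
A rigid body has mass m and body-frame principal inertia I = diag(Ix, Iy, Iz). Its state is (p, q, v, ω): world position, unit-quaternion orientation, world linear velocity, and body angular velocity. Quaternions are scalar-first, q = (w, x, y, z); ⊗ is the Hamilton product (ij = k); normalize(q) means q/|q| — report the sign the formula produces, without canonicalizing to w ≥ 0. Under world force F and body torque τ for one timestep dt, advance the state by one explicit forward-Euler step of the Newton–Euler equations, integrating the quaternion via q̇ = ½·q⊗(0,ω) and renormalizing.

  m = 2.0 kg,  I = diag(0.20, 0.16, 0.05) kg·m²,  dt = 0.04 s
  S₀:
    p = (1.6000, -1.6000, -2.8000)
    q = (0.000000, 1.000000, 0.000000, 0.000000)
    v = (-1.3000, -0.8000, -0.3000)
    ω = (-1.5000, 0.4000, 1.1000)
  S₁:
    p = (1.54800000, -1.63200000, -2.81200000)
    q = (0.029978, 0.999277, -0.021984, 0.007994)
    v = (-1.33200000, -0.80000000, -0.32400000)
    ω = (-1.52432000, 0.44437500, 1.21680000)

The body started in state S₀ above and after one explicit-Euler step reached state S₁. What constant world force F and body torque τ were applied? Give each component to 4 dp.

F = (-1.6000, 0.0000, -1.2000)
τ = (-0.1700, -0.0700, 0.1700)

Δω = ω₁−ω₀ = (-0.02432000, 0.04437500, 0.11680000)
I·α + gyro = (-0.1700, -0.0700, 0.1700)
velocity change Δv = (-0.03200000, 0.00000000, -0.02400000)
applied force F = (-1.6000, 0.0000, -1.2000)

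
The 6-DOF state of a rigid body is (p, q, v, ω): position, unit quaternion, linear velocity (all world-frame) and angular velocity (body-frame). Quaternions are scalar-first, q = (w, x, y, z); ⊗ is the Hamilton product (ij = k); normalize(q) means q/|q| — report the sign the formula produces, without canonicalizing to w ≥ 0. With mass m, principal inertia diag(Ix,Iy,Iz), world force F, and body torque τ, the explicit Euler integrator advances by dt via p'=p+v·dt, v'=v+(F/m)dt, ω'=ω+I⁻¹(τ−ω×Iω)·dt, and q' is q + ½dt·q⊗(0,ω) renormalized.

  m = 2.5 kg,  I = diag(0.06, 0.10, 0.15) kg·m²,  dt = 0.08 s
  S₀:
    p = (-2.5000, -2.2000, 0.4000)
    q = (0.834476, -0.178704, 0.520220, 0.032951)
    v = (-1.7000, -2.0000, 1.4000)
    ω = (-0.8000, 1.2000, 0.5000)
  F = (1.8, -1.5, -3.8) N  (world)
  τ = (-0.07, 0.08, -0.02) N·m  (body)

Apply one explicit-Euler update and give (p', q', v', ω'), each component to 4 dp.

gyro term ω×Iω = (0.0300, 0.0360, -0.0384)
α = I⁻¹(τ − ω×Iω) = (-1.6667, 0.4400, 0.1227)
ω + α·dt = (-0.9333, 1.2352, 0.5098)
2q̇ = q⊗(0,ω) = (-0.7837027, -0.4470120, 1.0643624, 0.6189692)
q + ½dt·q⊗(0,ω), renormalized = (0.8016, -0.1962, 0.5617, 0.0576)
p + v·dt = (-2.6360, -2.3600, 0.5120)
v + (F/m)dt = (-1.6424, -2.0480, 1.2784)

p' = (-2.6360, -2.3600, 0.5120)
q' = (0.8016, -0.1962, 0.5617, 0.0576)
v' = (-1.6424, -2.0480, 1.2784)
ω' = (-0.9333, 1.2352, 0.5098)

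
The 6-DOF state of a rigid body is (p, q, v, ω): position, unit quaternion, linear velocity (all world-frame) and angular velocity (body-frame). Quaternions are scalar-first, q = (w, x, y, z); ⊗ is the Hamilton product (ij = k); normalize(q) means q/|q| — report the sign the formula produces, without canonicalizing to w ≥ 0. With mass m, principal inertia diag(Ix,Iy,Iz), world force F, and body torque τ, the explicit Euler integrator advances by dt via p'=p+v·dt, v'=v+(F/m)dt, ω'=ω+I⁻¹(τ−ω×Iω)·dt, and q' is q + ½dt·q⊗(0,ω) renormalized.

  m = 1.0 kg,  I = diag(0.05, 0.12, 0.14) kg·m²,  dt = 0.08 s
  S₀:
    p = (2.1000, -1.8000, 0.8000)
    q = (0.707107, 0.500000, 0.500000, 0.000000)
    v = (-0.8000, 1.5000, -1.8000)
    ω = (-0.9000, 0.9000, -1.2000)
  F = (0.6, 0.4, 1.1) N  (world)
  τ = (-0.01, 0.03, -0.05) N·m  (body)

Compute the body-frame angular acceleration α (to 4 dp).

α = (0.2320, 1.0600, 0.0479)

precession coupling ω×(Iω) = (-0.0216, -0.0972, -0.0567)
α = I⁻¹(τ − ω×Iω) = (0.2320, 1.0600, 0.0479)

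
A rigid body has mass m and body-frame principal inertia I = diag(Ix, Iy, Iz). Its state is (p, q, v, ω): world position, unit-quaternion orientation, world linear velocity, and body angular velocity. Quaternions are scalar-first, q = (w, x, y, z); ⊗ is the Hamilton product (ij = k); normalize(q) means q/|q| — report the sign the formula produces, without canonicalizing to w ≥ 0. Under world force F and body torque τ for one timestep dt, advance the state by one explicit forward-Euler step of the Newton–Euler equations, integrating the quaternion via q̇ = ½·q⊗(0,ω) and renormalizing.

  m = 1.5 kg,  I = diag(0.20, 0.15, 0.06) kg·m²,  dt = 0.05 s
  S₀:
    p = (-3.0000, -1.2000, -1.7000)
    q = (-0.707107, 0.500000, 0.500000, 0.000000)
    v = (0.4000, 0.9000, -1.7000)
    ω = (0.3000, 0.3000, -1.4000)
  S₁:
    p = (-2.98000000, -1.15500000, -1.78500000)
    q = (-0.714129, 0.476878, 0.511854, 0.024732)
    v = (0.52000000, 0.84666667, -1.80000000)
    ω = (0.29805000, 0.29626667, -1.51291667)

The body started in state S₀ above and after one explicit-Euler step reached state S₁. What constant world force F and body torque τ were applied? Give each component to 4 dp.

velocity change Δv = (0.12000000, -0.05333333, -0.10000000)
applied force F = (3.6000, -1.6000, -3.0000)
ω₁ − ω₀ = (-0.00195000, -0.00373333, -0.11291667)
gyro term ω₀×Iω₀ = (0.0378, -0.0588, -0.0045)
τ = I·(Δω/dt) + ω₀×(Iω₀) = (0.0300, -0.0700, -0.1400)

F = (3.6000, -1.6000, -3.0000)
τ = (0.0300, -0.0700, -0.1400)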